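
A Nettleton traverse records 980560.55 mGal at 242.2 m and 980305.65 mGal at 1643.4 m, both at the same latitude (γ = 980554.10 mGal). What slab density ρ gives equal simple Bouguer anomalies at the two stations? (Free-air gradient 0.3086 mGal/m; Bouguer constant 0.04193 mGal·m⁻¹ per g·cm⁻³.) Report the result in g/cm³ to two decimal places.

Δg_obs = 980305.65 − 980560.55 = -254.90 mGal over Δh = 1643.4 − 242.2 = 1401.2 m
Equal Bouguer anomalies ⇒ Δg_obs + (0.3086 − 0.04193ρ)·Δh = 0
0.3086 − 0.04193ρ = −Δg_obs/Δh = 0.18192
ρ = (0.3086 − 0.18192) / 0.04193 = 3.02 g/cm³

3.02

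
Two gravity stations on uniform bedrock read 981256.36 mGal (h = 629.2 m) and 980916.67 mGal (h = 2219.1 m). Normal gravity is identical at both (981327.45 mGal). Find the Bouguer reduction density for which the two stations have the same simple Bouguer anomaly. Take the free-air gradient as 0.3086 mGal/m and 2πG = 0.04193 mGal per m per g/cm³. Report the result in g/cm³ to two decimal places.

2.26

Δg_obs = 980916.67 − 981256.36 = -339.69 mGal over Δh = 2219.1 − 629.2 = 1589.9 m
Equal Bouguer anomalies ⇒ Δg_obs + (0.3086 − 0.04193ρ)·Δh = 0
0.3086 − 0.04193ρ = −Δg_obs/Δh = 0.21365
ρ = (0.3086 − 0.21365) / 0.04193 = 2.26 g/cm³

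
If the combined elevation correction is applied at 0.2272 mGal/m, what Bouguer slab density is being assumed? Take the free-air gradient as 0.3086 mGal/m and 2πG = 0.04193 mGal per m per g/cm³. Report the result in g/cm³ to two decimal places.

1.94

0.2272 = 0.3086 − 0.04193 × ρ
ρ = (0.3086 − 0.2272) / 0.04193 = 1.94 g/cm³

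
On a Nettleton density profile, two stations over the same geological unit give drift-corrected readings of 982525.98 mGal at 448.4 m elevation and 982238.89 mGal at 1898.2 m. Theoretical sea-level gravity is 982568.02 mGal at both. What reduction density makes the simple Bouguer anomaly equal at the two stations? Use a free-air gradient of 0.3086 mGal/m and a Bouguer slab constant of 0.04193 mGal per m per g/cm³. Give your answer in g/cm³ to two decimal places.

Δg_obs = 982238.89 − 982525.98 = -287.09 mGal over Δh = 1898.2 − 448.4 = 1449.8 m
Equal Bouguer anomalies ⇒ Δg_obs + (0.3086 − 0.04193ρ)·Δh = 0
0.3086 − 0.04193ρ = −Δg_obs/Δh = 0.19802
ρ = (0.3086 − 0.19802) / 0.04193 = 2.64 g/cm³

2.64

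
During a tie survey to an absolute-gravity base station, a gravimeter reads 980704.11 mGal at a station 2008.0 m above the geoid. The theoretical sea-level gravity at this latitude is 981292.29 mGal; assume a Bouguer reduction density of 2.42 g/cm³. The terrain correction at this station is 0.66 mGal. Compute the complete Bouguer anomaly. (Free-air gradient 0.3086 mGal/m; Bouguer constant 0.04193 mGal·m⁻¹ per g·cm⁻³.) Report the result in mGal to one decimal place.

-171.6

Free-air correction = 0.3086 × 2008.0 = 619.67 mGal
Free-air anomaly = 980704.11 − 981292.29 + (619.67) = 31.49 mGal
Bouguer slab correction = 0.04193 × 2.42 × 2008.0 = 203.75 mGal
Simple Bouguer anomaly = 31.49 − (203.75) = -172.26 mGal
Complete Bouguer anomaly = -172.26 + 0.66 = -171.60 mGal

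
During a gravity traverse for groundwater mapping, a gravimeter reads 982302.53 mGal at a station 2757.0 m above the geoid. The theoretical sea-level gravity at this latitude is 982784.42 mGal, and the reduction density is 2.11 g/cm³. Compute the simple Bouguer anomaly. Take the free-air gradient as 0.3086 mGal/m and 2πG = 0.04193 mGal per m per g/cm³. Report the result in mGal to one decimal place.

Free-air correction = 0.3086 × 2757.0 = 850.81 mGal
Free-air anomaly = 982302.53 − 982784.42 + (850.81) = 368.92 mGal
Bouguer slab correction = 0.04193 × 2.11 × 2757.0 = 243.92 mGal
Simple Bouguer anomaly = 368.92 − (243.92) = 125.00 mGal

125.0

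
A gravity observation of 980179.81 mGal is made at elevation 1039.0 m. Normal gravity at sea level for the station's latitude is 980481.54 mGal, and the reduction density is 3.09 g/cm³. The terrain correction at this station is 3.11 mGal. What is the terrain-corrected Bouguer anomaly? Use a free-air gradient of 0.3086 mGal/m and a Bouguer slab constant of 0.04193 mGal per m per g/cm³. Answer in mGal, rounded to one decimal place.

Free-air correction = 0.3086 × 1039.0 = 320.64 mGal
Free-air anomaly = 980179.81 − 980481.54 + (320.64) = 18.91 mGal
Bouguer slab correction = 0.04193 × 3.09 × 1039.0 = 134.62 mGal
Simple Bouguer anomaly = 18.91 − (134.62) = -115.71 mGal
Complete Bouguer anomaly = -115.71 + 3.11 = -112.60 mGal

-112.6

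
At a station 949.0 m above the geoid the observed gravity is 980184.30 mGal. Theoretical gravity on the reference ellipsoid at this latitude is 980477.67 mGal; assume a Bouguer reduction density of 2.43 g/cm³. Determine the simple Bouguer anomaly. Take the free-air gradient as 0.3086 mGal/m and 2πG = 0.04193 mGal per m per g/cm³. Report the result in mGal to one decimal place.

Free-air correction = 0.3086 × 949.0 = 292.86 mGal
Free-air anomaly = 980184.30 − 980477.67 + (292.86) = -0.51 mGal
Bouguer slab correction = 0.04193 × 2.43 × 949.0 = 96.69 mGal
Simple Bouguer anomaly = -0.51 − (96.69) = -97.20 mGal

-97.2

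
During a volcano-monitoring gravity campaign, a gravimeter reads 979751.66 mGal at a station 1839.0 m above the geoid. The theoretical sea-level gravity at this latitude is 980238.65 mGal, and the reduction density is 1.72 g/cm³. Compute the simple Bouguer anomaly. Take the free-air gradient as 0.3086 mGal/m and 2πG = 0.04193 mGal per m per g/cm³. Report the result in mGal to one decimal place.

-52.1

Free-air correction = 0.3086 × 1839.0 = 567.52 mGal
Free-air anomaly = 979751.66 − 980238.65 + (567.52) = 80.53 mGal
Bouguer slab correction = 0.04193 × 1.72 × 1839.0 = 132.63 mGal
Simple Bouguer anomaly = 80.53 − (132.63) = -52.10 mGal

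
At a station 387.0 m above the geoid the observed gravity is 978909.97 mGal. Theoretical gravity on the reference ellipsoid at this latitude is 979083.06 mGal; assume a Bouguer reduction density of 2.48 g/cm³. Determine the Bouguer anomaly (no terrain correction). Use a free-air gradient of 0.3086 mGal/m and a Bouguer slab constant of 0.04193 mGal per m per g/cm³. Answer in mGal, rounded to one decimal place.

Free-air correction = 0.3086 × 387.0 = 119.43 mGal
Free-air anomaly = 978909.97 − 979083.06 + (119.43) = -53.66 mGal
Bouguer slab correction = 0.04193 × 2.48 × 387.0 = 40.24 mGal
Simple Bouguer anomaly = -53.66 − (40.24) = -93.90 mGal

-93.9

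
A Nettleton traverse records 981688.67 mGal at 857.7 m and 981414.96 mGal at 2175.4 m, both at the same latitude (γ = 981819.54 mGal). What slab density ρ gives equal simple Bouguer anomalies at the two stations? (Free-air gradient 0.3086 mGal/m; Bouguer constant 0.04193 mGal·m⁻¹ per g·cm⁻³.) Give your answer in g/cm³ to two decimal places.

Δg_obs = 981414.96 − 981688.67 = -273.71 mGal over Δh = 2175.4 − 857.7 = 1317.7 m
Equal Bouguer anomalies ⇒ Δg_obs + (0.3086 − 0.04193ρ)·Δh = 0
0.3086 − 0.04193ρ = −Δg_obs/Δh = 0.20772
ρ = (0.3086 − 0.20772) / 0.04193 = 2.41 g/cm³

2.41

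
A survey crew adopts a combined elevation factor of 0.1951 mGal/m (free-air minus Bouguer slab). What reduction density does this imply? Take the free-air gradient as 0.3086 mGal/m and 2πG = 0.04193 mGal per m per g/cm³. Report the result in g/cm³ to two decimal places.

2.71

0.1951 = 0.3086 − 0.04193 × ρ
ρ = (0.3086 − 0.1951) / 0.04193 = 2.71 g/cm³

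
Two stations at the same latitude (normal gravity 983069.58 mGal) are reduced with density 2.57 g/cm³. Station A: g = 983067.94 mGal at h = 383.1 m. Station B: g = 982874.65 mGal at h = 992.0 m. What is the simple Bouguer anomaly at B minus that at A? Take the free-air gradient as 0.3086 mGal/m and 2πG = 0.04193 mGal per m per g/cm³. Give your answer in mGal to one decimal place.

-71.0

Δg_SB(A) = 983067.94 − 983069.58 + 0.3086×383.1 − 0.04193×2.57×383.1 = 75.30 mGal
Δg_SB(B) = 982874.65 − 983069.58 + 0.3086×992.0 − 0.04193×2.57×992.0 = 4.30 mGal
Difference = 4.30 − (75.30) = -71.00 mGal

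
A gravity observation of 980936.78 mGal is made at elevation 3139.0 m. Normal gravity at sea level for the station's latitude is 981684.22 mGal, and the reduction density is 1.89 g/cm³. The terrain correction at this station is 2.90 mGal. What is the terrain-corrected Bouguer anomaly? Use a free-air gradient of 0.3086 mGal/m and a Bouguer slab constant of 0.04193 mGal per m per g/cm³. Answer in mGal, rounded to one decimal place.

-24.6

Free-air correction = 0.3086 × 3139.0 = 968.70 mGal
Free-air anomaly = 980936.78 − 981684.22 + (968.70) = 221.26 mGal
Bouguer slab correction = 0.04193 × 1.89 × 3139.0 = 248.76 mGal
Simple Bouguer anomaly = 221.26 − (248.76) = -27.50 mGal
Complete Bouguer anomaly = -27.50 + 2.90 = -24.60 mGal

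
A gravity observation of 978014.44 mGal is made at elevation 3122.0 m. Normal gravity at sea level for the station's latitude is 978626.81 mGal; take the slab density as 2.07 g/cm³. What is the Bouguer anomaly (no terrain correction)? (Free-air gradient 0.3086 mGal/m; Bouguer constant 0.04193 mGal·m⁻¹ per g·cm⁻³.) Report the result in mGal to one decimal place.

80.1

Free-air correction = 0.3086 × 3122.0 = 963.45 mGal
Free-air anomaly = 978014.44 − 978626.81 + (963.45) = 351.08 mGal
Bouguer slab correction = 0.04193 × 2.07 × 3122.0 = 270.97 mGal
Simple Bouguer anomaly = 351.08 − (270.97) = 80.11 mGal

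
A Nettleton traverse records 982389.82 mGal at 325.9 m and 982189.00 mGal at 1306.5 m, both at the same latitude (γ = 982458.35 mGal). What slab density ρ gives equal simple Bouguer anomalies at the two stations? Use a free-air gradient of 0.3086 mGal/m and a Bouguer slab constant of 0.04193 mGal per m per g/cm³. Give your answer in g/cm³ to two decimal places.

Δg_obs = 982189.00 − 982389.82 = -200.82 mGal over Δh = 1306.5 − 325.9 = 980.6 m
Equal Bouguer anomalies ⇒ Δg_obs + (0.3086 − 0.04193ρ)·Δh = 0
0.3086 − 0.04193ρ = −Δg_obs/Δh = 0.20479
ρ = (0.3086 − 0.20479) / 0.04193 = 2.48 g/cm³

2.48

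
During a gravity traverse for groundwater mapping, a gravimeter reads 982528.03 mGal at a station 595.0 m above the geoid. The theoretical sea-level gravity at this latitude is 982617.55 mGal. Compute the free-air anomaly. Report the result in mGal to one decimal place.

Free-air correction = 0.3086 × 595.0 = 183.62 mGal
Free-air anomaly = 982528.03 − 982617.55 + (183.62) = 94.10 mGal

94.1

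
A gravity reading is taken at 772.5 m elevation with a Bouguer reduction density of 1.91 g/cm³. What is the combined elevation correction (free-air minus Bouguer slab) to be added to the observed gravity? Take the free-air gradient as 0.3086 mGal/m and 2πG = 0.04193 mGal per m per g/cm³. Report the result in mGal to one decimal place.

176.5

Combined gradient = 0.3086 − 0.04193 × 1.91 = 0.2285137 mGal/m
Combined elevation correction = 0.2285137 × 772.5 = 176.5 mGal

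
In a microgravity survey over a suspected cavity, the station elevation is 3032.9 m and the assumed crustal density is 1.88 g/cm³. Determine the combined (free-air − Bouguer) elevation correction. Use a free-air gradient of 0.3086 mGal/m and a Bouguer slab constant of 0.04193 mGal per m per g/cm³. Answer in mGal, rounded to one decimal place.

696.9

Combined gradient = 0.3086 − 0.04193 × 1.88 = 0.2297716 mGal/m
Combined elevation correction = 0.2297716 × 3032.9 = 696.9 mGal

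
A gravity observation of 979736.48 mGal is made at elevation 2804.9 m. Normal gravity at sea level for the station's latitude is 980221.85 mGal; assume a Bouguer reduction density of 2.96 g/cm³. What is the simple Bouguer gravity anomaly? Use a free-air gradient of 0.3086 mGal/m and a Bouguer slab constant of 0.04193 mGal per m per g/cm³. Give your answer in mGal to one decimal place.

Free-air correction = 0.3086 × 2804.9 = 865.59 mGal
Free-air anomaly = 979736.48 − 980221.85 + (865.59) = 380.22 mGal
Bouguer slab correction = 0.04193 × 2.96 × 2804.9 = 348.12 mGal
Simple Bouguer anomaly = 380.22 − (348.12) = 32.10 mGal

32.1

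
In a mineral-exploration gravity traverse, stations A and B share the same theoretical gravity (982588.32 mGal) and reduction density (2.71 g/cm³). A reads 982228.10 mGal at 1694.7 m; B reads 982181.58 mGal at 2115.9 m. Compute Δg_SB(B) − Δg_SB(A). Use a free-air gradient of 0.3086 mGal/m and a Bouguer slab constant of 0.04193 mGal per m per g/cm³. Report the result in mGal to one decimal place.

Δg_SB(A) = 982228.10 − 982588.32 + 0.3086×1694.7 − 0.04193×2.71×1694.7 = -29.80 mGal
Δg_SB(B) = 982181.58 − 982588.32 + 0.3086×2115.9 − 0.04193×2.71×2115.9 = 5.80 mGal
Difference = 5.80 − (-29.80) = 35.60 mGal

35.6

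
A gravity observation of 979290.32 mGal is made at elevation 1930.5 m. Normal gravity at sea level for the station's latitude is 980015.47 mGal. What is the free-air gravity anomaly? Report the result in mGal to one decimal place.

-129.4

Free-air correction = 0.3086 × 1930.5 = 595.75 mGal
Free-air anomaly = 979290.32 − 980015.47 + (595.75) = -129.40 mGal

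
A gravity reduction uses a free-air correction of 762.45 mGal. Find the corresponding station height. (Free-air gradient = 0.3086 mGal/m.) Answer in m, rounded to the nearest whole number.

2471

h = 762.45 / 0.3086 = 2470.67 m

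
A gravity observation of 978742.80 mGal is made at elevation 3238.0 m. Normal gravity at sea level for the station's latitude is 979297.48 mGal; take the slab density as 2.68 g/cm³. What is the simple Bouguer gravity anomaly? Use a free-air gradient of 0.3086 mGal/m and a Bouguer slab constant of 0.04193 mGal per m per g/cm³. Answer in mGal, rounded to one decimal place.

80.7

Free-air correction = 0.3086 × 3238.0 = 999.25 mGal
Free-air anomaly = 978742.80 − 979297.48 + (999.25) = 444.57 mGal
Bouguer slab correction = 0.04193 × 2.68 × 3238.0 = 363.86 mGal
Simple Bouguer anomaly = 444.57 − (363.86) = 80.71 mGal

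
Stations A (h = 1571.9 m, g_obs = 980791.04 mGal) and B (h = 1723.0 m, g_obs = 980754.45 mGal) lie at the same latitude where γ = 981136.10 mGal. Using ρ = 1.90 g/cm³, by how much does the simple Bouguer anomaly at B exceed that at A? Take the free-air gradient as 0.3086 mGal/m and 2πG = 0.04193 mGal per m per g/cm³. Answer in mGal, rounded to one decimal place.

-2.0

Δg_SB(A) = 980791.04 − 981136.10 + 0.3086×1571.9 − 0.04193×1.90×1571.9 = 14.80 mGal
Δg_SB(B) = 980754.45 − 981136.10 + 0.3086×1723.0 − 0.04193×1.90×1723.0 = 12.80 mGal
Difference = 12.80 − (14.80) = -2.00 mGal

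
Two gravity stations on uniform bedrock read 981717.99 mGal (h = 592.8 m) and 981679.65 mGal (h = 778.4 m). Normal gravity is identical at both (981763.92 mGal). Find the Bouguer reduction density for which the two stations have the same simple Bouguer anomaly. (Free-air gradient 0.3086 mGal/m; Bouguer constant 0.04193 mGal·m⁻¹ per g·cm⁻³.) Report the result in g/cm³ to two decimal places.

2.43

Δg_obs = 981679.65 − 981717.99 = -38.34 mGal over Δh = 778.4 − 592.8 = 185.6 m
Equal Bouguer anomalies ⇒ Δg_obs + (0.3086 − 0.04193ρ)·Δh = 0
0.3086 − 0.04193ρ = −Δg_obs/Δh = 0.20657
ρ = (0.3086 − 0.20657) / 0.04193 = 2.43 g/cm³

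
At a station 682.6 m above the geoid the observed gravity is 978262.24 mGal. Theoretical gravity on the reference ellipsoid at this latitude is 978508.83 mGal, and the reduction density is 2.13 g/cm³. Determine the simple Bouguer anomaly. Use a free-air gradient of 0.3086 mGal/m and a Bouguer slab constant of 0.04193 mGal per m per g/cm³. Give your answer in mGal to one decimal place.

Free-air correction = 0.3086 × 682.6 = 210.65 mGal
Free-air anomaly = 978262.24 − 978508.83 + (210.65) = -35.94 mGal
Bouguer slab correction = 0.04193 × 2.13 × 682.6 = 60.96 mGal
Simple Bouguer anomaly = -35.94 − (60.96) = -96.90 mGal

-96.9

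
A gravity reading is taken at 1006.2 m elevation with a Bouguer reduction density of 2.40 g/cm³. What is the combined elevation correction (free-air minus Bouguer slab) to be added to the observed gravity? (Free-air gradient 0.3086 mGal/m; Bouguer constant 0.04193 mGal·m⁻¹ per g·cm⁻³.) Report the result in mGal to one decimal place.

Combined gradient = 0.3086 − 0.04193 × 2.40 = 0.2079680 mGal/m
Combined elevation correction = 0.2079680 × 1006.2 = 209.3 mGal

209.3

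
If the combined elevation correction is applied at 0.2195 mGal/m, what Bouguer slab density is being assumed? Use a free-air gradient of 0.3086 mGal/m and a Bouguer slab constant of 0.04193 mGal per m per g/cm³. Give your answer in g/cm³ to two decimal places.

2.12

0.2195 = 0.3086 − 0.04193 × ρ
ρ = (0.3086 − 0.2195) / 0.04193 = 2.12 g/cm³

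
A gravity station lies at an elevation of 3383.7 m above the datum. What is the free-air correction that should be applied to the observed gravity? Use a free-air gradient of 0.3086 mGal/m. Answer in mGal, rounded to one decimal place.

1044.2

Free-air correction = 0.3086 × 3383.7 = 1044.2 mGal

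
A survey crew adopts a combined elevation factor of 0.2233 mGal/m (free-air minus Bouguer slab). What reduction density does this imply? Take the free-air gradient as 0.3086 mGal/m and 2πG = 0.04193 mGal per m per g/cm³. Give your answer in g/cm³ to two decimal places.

0.2233 = 0.3086 − 0.04193 × ρ
ρ = (0.3086 − 0.2233) / 0.04193 = 2.03 g/cm³

2.03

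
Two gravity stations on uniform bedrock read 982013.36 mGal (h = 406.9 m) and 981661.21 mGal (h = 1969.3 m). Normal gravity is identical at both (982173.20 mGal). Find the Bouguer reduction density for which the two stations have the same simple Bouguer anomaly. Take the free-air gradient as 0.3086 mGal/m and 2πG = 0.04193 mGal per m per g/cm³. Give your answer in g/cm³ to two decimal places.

1.98

Δg_obs = 981661.21 − 982013.36 = -352.15 mGal over Δh = 1969.3 − 406.9 = 1562.4 m
Equal Bouguer anomalies ⇒ Δg_obs + (0.3086 − 0.04193ρ)·Δh = 0
0.3086 − 0.04193ρ = −Δg_obs/Δh = 0.22539
ρ = (0.3086 − 0.22539) / 0.04193 = 1.98 g/cm³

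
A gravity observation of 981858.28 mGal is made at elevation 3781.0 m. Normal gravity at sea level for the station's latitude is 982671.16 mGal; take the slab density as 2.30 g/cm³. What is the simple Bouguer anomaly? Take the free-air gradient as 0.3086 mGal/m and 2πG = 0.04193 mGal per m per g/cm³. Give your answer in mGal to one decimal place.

Free-air correction = 0.3086 × 3781.0 = 1166.82 mGal
Free-air anomaly = 981858.28 − 982671.16 + (1166.82) = 353.94 mGal
Bouguer slab correction = 0.04193 × 2.30 × 3781.0 = 364.64 mGal
Simple Bouguer anomaly = 353.94 − (364.64) = -10.70 mGal

-10.7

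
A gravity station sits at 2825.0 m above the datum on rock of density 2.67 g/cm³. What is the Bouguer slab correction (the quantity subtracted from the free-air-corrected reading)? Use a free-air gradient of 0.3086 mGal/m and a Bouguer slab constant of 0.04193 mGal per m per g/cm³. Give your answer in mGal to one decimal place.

316.3

Bouguer slab correction = 0.04193 × 2.67 × 2825.0 = 316.3 mGal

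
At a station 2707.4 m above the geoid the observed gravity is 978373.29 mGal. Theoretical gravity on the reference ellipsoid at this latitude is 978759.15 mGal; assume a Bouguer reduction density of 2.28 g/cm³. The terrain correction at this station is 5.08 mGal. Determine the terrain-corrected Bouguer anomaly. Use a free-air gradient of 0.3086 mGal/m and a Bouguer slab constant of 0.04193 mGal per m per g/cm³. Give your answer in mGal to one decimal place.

195.9

Free-air correction = 0.3086 × 2707.4 = 835.50 mGal
Free-air anomaly = 978373.29 − 978759.15 + (835.50) = 449.64 mGal
Bouguer slab correction = 0.04193 × 2.28 × 2707.4 = 258.83 mGal
Simple Bouguer anomaly = 449.64 − (258.83) = 190.81 mGal
Complete Bouguer anomaly = 190.81 + 5.08 = 195.89 mGal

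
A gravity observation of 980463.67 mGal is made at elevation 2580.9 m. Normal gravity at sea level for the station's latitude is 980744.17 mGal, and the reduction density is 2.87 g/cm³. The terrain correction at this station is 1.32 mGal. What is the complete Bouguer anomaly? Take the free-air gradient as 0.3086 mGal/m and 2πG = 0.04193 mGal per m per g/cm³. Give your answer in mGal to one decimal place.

206.7

Free-air correction = 0.3086 × 2580.9 = 796.47 mGal
Free-air anomaly = 980463.67 − 980744.17 + (796.47) = 515.97 mGal
Bouguer slab correction = 0.04193 × 2.87 × 2580.9 = 310.58 mGal
Simple Bouguer anomaly = 515.97 − (310.58) = 205.39 mGal
Complete Bouguer anomaly = 205.39 + 1.32 = 206.71 mGal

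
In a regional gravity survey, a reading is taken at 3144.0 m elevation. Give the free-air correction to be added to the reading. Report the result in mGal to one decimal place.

970.2

Free-air correction = 0.3086 × 3144.0 = 970.2 mGal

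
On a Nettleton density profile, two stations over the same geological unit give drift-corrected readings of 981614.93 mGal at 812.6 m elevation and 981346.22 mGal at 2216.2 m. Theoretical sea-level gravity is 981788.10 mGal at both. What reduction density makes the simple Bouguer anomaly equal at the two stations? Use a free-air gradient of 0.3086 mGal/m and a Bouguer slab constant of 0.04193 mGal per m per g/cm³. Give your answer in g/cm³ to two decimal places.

2.79

Δg_obs = 981346.22 − 981614.93 = -268.71 mGal over Δh = 2216.2 − 812.6 = 1403.6 m
Equal Bouguer anomalies ⇒ Δg_obs + (0.3086 − 0.04193ρ)·Δh = 0
0.3086 − 0.04193ρ = −Δg_obs/Δh = 0.19144
ρ = (0.3086 − 0.19144) / 0.04193 = 2.79 g/cm³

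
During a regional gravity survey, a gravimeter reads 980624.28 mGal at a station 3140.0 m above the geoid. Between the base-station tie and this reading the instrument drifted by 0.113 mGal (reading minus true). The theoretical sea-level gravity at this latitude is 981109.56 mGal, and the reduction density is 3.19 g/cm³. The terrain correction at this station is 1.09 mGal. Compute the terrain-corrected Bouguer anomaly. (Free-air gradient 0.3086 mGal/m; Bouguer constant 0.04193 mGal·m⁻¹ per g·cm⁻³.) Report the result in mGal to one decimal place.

Drift-corrected reading = 980624.28 − (0.113) = 980624.167 mGal
Free-air correction = 0.3086 × 3140.0 = 969.00 mGal
Free-air anomaly = 980624.167 − 981109.56 + (969.00) = 483.607 mGal
Bouguer slab correction = 0.04193 × 3.19 × 3140.0 = 420.00 mGal
Simple Bouguer anomaly = 483.607 − (420.00) = 63.607 mGal
Complete Bouguer anomaly = 63.607 + 1.09 = 64.697 mGal

64.7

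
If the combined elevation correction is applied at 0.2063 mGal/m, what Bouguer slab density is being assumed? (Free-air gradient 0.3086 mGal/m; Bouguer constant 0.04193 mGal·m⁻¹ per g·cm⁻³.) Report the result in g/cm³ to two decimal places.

0.2063 = 0.3086 − 0.04193 × ρ
ρ = (0.3086 − 0.2063) / 0.04193 = 2.44 g/cm³

2.44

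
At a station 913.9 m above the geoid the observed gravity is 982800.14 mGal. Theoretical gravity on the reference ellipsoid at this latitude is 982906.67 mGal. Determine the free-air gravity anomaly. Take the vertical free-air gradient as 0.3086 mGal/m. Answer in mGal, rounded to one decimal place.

175.5

Free-air correction = 0.3086 × 913.9 = 282.03 mGal
Free-air anomaly = 982800.14 − 982906.67 + (282.03) = 175.50 mGal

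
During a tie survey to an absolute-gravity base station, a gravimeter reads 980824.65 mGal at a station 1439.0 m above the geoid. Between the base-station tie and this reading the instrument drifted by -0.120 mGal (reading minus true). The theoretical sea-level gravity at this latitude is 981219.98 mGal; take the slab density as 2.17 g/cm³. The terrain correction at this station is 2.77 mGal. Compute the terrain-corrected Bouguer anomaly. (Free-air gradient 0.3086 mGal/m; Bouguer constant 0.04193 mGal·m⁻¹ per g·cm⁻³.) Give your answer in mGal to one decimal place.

-79.3

Drift-corrected reading = 980824.65 − (-0.120) = 980824.770 mGal
Free-air correction = 0.3086 × 1439.0 = 444.08 mGal
Free-air anomaly = 980824.770 − 981219.98 + (444.08) = 48.870 mGal
Bouguer slab correction = 0.04193 × 2.17 × 1439.0 = 130.93 mGal
Simple Bouguer anomaly = 48.870 − (130.93) = -82.060 mGal
Complete Bouguer anomaly = -82.060 + 2.77 = -79.290 mGal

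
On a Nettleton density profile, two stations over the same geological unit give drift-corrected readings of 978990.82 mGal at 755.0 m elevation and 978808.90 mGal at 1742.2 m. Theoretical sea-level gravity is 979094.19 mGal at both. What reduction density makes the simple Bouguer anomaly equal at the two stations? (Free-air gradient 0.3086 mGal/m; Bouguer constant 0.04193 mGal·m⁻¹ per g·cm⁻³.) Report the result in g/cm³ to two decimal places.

2.96

Δg_obs = 978808.90 − 978990.82 = -181.92 mGal over Δh = 1742.2 − 755.0 = 987.2 m
Equal Bouguer anomalies ⇒ Δg_obs + (0.3086 − 0.04193ρ)·Δh = 0
0.3086 − 0.04193ρ = −Δg_obs/Δh = 0.18428
ρ = (0.3086 − 0.18428) / 0.04193 = 2.96 g/cm³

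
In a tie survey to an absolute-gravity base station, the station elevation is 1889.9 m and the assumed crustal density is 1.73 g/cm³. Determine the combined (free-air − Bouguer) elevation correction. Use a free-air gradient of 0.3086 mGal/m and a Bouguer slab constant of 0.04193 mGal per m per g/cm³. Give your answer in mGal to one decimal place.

Combined gradient = 0.3086 − 0.04193 × 1.73 = 0.2360611 mGal/m
Combined elevation correction = 0.2360611 × 1889.9 = 446.1 mGal

446.1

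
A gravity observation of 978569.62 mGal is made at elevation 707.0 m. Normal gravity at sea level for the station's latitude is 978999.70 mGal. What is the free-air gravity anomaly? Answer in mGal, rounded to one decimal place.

-211.9

Free-air correction = 0.3086 × 707.0 = 218.18 mGal
Free-air anomaly = 978569.62 − 978999.70 + (218.18) = -211.90 mGal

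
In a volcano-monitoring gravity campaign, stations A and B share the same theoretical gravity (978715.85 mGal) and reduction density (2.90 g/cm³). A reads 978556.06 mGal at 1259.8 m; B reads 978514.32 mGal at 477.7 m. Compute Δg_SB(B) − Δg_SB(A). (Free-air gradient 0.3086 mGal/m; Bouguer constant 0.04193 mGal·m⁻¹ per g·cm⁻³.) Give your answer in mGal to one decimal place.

-188.0

Δg_SB(A) = 978556.06 − 978715.85 + 0.3086×1259.8 − 0.04193×2.90×1259.8 = 75.80 mGal
Δg_SB(B) = 978514.32 − 978715.85 + 0.3086×477.7 − 0.04193×2.90×477.7 = -112.20 mGal
Difference = -112.20 − (75.80) = -188.00 mGal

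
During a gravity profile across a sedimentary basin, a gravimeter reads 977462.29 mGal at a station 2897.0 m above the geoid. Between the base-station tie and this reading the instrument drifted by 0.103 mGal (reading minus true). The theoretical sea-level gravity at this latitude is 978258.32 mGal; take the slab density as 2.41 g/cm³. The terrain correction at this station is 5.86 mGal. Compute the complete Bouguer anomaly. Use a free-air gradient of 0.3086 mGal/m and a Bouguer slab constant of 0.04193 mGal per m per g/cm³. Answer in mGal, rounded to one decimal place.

-189.0

Drift-corrected reading = 977462.29 − (0.103) = 977462.187 mGal
Free-air correction = 0.3086 × 2897.0 = 894.01 mGal
Free-air anomaly = 977462.187 − 978258.32 + (894.01) = 97.877 mGal
Bouguer slab correction = 0.04193 × 2.41 × 2897.0 = 292.75 mGal
Simple Bouguer anomaly = 97.877 − (292.75) = -194.873 mGal
Complete Bouguer anomaly = -194.873 + 5.86 = -189.013 mGal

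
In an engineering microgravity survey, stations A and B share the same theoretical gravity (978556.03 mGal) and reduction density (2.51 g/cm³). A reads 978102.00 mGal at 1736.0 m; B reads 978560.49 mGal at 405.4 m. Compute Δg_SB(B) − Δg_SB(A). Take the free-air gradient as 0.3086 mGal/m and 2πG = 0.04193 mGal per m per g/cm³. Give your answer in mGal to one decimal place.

187.9

Δg_SB(A) = 978102.00 − 978556.03 + 0.3086×1736.0 − 0.04193×2.51×1736.0 = -101.00 mGal
Δg_SB(B) = 978560.49 − 978556.03 + 0.3086×405.4 − 0.04193×2.51×405.4 = 86.90 mGal
Difference = 86.90 − (-101.00) = 187.90 mGal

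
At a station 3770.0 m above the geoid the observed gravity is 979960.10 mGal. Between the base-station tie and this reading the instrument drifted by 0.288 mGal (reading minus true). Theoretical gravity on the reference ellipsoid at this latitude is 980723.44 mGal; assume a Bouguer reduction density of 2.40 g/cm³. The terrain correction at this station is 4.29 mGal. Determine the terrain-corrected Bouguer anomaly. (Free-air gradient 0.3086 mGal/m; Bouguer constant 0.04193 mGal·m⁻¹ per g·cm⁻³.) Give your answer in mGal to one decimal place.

Drift-corrected reading = 979960.10 − (0.288) = 979959.812 mGal
Free-air correction = 0.3086 × 3770.0 = 1163.42 mGal
Free-air anomaly = 979959.812 − 980723.44 + (1163.42) = 399.792 mGal
Bouguer slab correction = 0.04193 × 2.40 × 3770.0 = 379.38 mGal
Simple Bouguer anomaly = 399.792 − (379.38) = 20.412 mGal
Complete Bouguer anomaly = 20.412 + 4.29 = 24.702 mGal

24.7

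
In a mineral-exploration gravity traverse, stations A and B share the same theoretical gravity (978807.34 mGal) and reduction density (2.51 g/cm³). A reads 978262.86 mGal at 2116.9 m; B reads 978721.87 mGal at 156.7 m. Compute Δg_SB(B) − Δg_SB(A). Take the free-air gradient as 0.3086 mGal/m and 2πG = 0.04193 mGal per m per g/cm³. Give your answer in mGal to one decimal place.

Δg_SB(A) = 978262.86 − 978807.34 + 0.3086×2116.9 − 0.04193×2.51×2116.9 = -114.00 mGal
Δg_SB(B) = 978721.87 − 978807.34 + 0.3086×156.7 − 0.04193×2.51×156.7 = -53.60 mGal
Difference = -53.60 − (-114.00) = 60.40 mGal

60.4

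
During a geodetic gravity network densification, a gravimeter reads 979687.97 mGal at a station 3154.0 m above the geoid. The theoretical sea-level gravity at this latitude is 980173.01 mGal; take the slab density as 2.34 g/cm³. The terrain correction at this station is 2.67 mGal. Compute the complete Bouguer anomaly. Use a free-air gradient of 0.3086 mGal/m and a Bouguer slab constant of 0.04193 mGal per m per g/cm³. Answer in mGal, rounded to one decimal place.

Free-air correction = 0.3086 × 3154.0 = 973.32 mGal
Free-air anomaly = 979687.97 − 980173.01 + (973.32) = 488.28 mGal
Bouguer slab correction = 0.04193 × 2.34 × 3154.0 = 309.46 mGal
Simple Bouguer anomaly = 488.28 − (309.46) = 178.82 mGal
Complete Bouguer anomaly = 178.82 + 2.67 = 181.49 mGal

181.5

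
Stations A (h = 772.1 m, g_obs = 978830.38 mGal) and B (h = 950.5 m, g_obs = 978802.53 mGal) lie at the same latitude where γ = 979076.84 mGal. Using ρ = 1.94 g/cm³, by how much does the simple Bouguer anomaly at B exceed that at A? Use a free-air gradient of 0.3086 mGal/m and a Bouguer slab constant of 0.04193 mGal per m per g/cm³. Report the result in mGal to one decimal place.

12.7

Δg_SB(A) = 978830.38 − 979076.84 + 0.3086×772.1 − 0.04193×1.94×772.1 = -71.00 mGal
Δg_SB(B) = 978802.53 − 979076.84 + 0.3086×950.5 − 0.04193×1.94×950.5 = -58.30 mGal
Difference = -58.30 − (-71.00) = 12.70 mGal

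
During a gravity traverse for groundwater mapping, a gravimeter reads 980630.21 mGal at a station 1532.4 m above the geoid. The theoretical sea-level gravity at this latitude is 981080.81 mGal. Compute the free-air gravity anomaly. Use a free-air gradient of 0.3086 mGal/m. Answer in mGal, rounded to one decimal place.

Free-air correction = 0.3086 × 1532.4 = 472.90 mGal
Free-air anomaly = 980630.21 − 981080.81 + (472.90) = 22.30 mGal

22.3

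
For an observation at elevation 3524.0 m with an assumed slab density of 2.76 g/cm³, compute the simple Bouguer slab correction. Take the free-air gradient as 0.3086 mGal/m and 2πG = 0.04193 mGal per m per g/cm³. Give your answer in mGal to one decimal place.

407.8

Bouguer slab correction = 0.04193 × 2.76 × 3524.0 = 407.8 mGal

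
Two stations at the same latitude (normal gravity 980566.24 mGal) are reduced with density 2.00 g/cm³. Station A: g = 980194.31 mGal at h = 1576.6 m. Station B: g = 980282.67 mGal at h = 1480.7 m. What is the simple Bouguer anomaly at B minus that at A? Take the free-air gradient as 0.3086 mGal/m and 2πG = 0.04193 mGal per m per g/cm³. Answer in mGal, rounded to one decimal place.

Δg_SB(A) = 980194.31 − 980566.24 + 0.3086×1576.6 − 0.04193×2.00×1576.6 = -17.60 mGal
Δg_SB(B) = 980282.67 − 980566.24 + 0.3086×1480.7 − 0.04193×2.00×1480.7 = 49.20 mGal
Difference = 49.20 − (-17.60) = 66.80 mGal

66.8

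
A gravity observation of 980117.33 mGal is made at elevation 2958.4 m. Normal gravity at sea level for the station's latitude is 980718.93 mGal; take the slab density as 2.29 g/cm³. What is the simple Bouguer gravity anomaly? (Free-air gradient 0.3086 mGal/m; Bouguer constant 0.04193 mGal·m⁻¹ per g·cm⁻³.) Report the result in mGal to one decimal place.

Free-air correction = 0.3086 × 2958.4 = 912.96 mGal
Free-air anomaly = 980117.33 − 980718.93 + (912.96) = 311.36 mGal
Bouguer slab correction = 0.04193 × 2.29 × 2958.4 = 284.06 mGal
Simple Bouguer anomaly = 311.36 − (284.06) = 27.30 mGal

27.3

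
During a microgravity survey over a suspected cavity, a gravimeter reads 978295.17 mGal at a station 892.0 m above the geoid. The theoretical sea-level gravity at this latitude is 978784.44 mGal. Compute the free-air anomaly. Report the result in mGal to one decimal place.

Free-air correction = 0.3086 × 892.0 = 275.27 mGal
Free-air anomaly = 978295.17 − 978784.44 + (275.27) = -214.00 mGal

-214.0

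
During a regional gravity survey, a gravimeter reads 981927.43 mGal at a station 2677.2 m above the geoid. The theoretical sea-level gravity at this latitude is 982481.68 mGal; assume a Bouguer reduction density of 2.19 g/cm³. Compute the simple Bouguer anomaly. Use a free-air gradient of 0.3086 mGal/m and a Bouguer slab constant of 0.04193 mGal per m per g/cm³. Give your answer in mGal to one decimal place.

26.1

Free-air correction = 0.3086 × 2677.2 = 826.18 mGal
Free-air anomaly = 981927.43 − 982481.68 + (826.18) = 271.93 mGal
Bouguer slab correction = 0.04193 × 2.19 × 2677.2 = 245.84 mGal
Simple Bouguer anomaly = 271.93 − (245.84) = 26.09 mGal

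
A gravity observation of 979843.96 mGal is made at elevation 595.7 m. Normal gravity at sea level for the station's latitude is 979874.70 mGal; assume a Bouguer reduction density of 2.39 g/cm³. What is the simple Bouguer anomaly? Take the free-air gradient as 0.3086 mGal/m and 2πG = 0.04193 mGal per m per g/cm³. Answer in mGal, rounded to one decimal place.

93.4

Free-air correction = 0.3086 × 595.7 = 183.83 mGal
Free-air anomaly = 979843.96 − 979874.70 + (183.83) = 153.09 mGal
Bouguer slab correction = 0.04193 × 2.39 × 595.7 = 59.70 mGal
Simple Bouguer anomaly = 153.09 − (59.70) = 93.39 mGal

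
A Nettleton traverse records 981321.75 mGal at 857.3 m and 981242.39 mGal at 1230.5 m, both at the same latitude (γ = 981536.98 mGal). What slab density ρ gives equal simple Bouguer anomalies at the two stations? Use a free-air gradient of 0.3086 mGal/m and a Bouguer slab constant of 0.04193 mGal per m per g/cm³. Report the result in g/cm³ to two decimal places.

2.29

Δg_obs = 981242.39 − 981321.75 = -79.36 mGal over Δh = 1230.5 − 857.3 = 373.2 m
Equal Bouguer anomalies ⇒ Δg_obs + (0.3086 − 0.04193ρ)·Δh = 0
0.3086 − 0.04193ρ = −Δg_obs/Δh = 0.21265
ρ = (0.3086 − 0.21265) / 0.04193 = 2.29 g/cm³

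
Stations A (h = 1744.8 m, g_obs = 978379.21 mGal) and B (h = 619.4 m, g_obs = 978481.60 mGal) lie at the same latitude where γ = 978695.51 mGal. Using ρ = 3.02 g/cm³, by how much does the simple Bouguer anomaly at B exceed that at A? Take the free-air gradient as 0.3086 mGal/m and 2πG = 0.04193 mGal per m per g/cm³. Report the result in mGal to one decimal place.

Δg_SB(A) = 978379.21 − 978695.51 + 0.3086×1744.8 − 0.04193×3.02×1744.8 = 1.20 mGal
Δg_SB(B) = 978481.60 − 978695.51 + 0.3086×619.4 − 0.04193×3.02×619.4 = -101.20 mGal
Difference = -101.20 − (1.20) = -102.40 mGal

-102.4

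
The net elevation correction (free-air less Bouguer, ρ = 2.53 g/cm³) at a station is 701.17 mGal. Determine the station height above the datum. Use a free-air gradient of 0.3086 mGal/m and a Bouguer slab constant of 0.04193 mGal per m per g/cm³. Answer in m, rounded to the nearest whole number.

Combined gradient = 0.3086 − 0.04193 × 2.53 = 0.2025171 mGal/m
h = 701.17 / 0.2025171 = 3462.28 m

3462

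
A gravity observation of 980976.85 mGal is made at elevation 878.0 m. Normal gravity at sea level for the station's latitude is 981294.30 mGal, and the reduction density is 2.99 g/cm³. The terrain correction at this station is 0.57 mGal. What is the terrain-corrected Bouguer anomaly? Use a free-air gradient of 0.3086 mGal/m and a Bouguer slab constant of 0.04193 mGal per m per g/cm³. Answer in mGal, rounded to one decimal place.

Free-air correction = 0.3086 × 878.0 = 270.95 mGal
Free-air anomaly = 980976.85 − 981294.30 + (270.95) = -46.50 mGal
Bouguer slab correction = 0.04193 × 2.99 × 878.0 = 110.08 mGal
Simple Bouguer anomaly = -46.50 − (110.08) = -156.58 mGal
Complete Bouguer anomaly = -156.58 + 0.57 = -156.01 mGal

-156.0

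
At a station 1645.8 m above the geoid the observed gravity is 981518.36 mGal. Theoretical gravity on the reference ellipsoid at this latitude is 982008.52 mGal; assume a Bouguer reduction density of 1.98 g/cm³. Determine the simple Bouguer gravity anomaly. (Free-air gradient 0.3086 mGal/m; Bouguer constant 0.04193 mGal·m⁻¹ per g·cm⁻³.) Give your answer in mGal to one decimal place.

Free-air correction = 0.3086 × 1645.8 = 507.89 mGal
Free-air anomaly = 981518.36 − 982008.52 + (507.89) = 17.73 mGal
Bouguer slab correction = 0.04193 × 1.98 × 1645.8 = 136.64 mGal
Simple Bouguer anomaly = 17.73 − (136.64) = -118.91 mGal

-118.9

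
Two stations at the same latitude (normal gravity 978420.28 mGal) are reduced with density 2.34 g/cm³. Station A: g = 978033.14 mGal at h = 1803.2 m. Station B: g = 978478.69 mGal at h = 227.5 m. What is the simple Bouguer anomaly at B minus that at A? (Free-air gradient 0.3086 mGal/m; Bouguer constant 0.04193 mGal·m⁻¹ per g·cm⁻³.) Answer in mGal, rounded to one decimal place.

113.9

Δg_SB(A) = 978033.14 − 978420.28 + 0.3086×1803.2 − 0.04193×2.34×1803.2 = -7.60 mGal
Δg_SB(B) = 978478.69 − 978420.28 + 0.3086×227.5 − 0.04193×2.34×227.5 = 106.30 mGal
Difference = 106.30 − (-7.60) = 113.90 mGal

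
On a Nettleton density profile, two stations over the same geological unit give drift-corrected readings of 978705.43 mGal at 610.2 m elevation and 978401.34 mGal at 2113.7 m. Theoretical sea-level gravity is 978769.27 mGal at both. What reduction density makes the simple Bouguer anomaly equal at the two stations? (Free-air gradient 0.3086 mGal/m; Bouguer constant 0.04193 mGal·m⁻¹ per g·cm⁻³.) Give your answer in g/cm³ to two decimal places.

2.54

Δg_obs = 978401.34 − 978705.43 = -304.09 mGal over Δh = 2113.7 − 610.2 = 1503.5 m
Equal Bouguer anomalies ⇒ Δg_obs + (0.3086 − 0.04193ρ)·Δh = 0
0.3086 − 0.04193ρ = −Δg_obs/Δh = 0.20225
ρ = (0.3086 − 0.20225) / 0.04193 = 2.54 g/cm³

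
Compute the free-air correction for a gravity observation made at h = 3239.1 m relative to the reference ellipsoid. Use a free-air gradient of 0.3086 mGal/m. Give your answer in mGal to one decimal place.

Free-air correction = 0.3086 × 3239.1 = 999.6 mGal

999.6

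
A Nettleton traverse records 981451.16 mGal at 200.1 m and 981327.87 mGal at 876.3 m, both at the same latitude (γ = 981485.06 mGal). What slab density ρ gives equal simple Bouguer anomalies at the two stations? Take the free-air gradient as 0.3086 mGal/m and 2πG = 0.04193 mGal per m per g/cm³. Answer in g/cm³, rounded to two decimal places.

Δg_obs = 981327.87 − 981451.16 = -123.29 mGal over Δh = 876.3 − 200.1 = 676.2 m
Equal Bouguer anomalies ⇒ Δg_obs + (0.3086 − 0.04193ρ)·Δh = 0
0.3086 − 0.04193ρ = −Δg_obs/Δh = 0.18233
ρ = (0.3086 − 0.18233) / 0.04193 = 3.01 g/cm³

3.01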